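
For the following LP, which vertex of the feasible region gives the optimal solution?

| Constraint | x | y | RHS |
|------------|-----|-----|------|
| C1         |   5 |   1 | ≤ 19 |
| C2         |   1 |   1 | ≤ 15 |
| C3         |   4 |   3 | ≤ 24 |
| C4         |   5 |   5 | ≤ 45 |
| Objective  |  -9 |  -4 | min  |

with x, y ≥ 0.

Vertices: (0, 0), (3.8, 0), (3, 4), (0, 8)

Evaluate the objective at each vertex of the feasible region:
  z(0, 0) = 0
  z(3.8, 0) = -34.2
  z(3, 4) = -43  ←
  z(0, 8) = -32
The minimum is at x = 3, y = 4.

(3, 4)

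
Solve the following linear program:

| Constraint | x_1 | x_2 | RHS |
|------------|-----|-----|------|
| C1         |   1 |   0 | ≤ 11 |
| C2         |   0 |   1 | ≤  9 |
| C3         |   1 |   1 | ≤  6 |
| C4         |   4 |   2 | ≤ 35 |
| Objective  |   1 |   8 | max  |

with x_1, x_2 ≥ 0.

Evaluate the objective at each vertex of the feasible region:
  z(0, 0) = 0
  z(6, 0) = 6
  z(0, 6) = 48  ←
The maximum is at x_1 = 0, x_2 = 6.

x_1 = 0, x_2 = 6, z = 48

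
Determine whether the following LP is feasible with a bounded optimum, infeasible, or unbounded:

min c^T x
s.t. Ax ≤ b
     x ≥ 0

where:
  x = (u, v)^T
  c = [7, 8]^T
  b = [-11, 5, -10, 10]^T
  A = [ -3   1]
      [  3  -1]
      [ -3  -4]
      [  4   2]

Infeasible (no feasible solution exists)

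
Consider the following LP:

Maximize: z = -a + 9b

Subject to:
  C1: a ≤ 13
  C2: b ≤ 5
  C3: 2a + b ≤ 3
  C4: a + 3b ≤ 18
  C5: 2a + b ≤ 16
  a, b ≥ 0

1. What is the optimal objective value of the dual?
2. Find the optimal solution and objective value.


1. 27
2. a = 0, b = 3, z = 27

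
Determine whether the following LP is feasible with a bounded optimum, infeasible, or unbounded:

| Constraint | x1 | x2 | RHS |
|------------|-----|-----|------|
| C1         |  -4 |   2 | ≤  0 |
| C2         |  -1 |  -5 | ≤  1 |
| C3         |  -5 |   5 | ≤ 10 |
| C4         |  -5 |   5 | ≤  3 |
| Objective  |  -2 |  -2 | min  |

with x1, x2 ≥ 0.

Unbounded (objective can decrease without bound)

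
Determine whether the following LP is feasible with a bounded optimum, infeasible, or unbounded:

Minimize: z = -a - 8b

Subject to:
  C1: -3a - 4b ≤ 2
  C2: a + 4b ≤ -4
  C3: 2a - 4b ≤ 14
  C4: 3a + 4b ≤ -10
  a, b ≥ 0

Infeasible (no feasible solution exists)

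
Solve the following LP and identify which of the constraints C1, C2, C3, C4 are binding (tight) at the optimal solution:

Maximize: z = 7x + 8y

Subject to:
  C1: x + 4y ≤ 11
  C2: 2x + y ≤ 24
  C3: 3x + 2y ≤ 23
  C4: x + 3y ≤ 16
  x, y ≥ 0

At x = 7, y = 1, compute slack b - a·x for each constraint:
  C1: 11 − 11 = 0  (binding)
  C2: 24 − 15 = 9  (slack)
  C3: 23 − 23 = 0  (binding)
  C4: 16 − 10 = 6  (slack)

Optimal: x = 7, y = 1
Binding: C1, C3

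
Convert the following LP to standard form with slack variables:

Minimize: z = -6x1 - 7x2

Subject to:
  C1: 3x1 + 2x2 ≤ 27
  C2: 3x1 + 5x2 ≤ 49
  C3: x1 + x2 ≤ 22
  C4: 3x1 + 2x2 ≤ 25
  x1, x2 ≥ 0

min z = -6x1 - 7x2

s.t.
  3x1 + 2x2 + s1 = 27
  3x1 + 5x2 + s2 = 49
  x1 + x2 + s3 = 22
  3x1 + 2x2 + s4 = 25
  x1, x2, s1, s2, s3, s4 ≥ 0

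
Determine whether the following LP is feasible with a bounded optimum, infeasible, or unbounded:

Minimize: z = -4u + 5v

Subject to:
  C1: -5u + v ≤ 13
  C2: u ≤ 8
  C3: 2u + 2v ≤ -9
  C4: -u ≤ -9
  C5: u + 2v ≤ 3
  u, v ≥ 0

Infeasible (no feasible solution exists)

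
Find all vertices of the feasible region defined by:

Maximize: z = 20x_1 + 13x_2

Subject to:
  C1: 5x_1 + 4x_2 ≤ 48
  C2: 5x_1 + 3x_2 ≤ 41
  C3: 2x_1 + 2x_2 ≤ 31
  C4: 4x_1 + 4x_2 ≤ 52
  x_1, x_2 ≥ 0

(0, 0), (8.2, 0), (4, 7), (0, 12)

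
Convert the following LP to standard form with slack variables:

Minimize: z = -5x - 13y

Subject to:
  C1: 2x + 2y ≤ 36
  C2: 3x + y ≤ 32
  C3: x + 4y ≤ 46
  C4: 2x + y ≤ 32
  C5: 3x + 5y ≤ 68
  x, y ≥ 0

min z = -5x - 13y

s.t.
  2x + 2y + s1 = 36
  3x + y + s2 = 32
  x + 4y + s3 = 46
  2x + y + s4 = 32
  3x + 5y + s5 = 68
  x, y, s1, s2, s3, s4, s5 ≥ 0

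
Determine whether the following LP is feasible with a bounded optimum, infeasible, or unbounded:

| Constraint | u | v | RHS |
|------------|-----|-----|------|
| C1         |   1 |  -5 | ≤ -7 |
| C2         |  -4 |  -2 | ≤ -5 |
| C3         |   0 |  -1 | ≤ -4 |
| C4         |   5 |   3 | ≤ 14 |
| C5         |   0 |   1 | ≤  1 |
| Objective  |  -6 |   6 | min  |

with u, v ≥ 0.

Infeasible (no feasible solution exists)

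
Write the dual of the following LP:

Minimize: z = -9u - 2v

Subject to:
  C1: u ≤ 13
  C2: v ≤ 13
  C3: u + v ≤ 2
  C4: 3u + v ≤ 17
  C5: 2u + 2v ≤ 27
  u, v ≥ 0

Primal min cᵀx s.t. Ax ≤ b, x ≥ 0  →  Dual max −bᵀy s.t. Aᵀy ≥ −c, y ≥ 0.

Maximize: z = -13y1 - 13y2 - 2y3 - 17y4 - 27y5

Subject to:
  y1 + y3 + 3y4 + 2y5 ≥ 9
  y2 + y3 + y4 + 2y5 ≥ 2
  y1, y2, y3, y4, y5 ≥ 0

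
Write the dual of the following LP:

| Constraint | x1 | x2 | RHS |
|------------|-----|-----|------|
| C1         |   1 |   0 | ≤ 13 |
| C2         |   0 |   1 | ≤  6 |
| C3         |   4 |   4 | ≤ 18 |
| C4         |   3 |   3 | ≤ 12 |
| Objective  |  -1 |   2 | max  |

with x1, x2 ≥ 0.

Primal max cᵀx s.t. Ax ≤ b, x ≥ 0  →  Dual min bᵀy s.t. Aᵀy ≥ c, y ≥ 0.

Minimize: z = 13y1 + 6y2 + 18y3 + 12y4

Subject to:
  y1 + 4y3 + 3y4 ≥ -1
  y2 + 4y3 + 3y4 ≥ 2
  y1, y2, y3, y4 ≥ 0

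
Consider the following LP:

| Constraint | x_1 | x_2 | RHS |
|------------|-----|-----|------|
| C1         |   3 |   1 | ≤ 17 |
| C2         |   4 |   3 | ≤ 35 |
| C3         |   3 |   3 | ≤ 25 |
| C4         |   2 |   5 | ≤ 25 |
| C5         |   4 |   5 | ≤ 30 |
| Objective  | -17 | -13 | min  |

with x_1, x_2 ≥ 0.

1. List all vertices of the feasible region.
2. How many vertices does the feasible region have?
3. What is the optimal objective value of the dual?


1. (0, 0), (5.667, 0), (5, 2), (2.5, 4), (0, 5)
2. 5
3. -111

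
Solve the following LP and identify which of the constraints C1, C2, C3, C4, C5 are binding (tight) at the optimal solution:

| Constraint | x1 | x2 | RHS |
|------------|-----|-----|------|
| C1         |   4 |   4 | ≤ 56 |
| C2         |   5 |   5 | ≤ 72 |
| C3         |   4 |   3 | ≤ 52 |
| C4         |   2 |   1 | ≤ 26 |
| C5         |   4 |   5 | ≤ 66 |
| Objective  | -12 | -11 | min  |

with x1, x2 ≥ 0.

At x1 = 10, x2 = 4, compute slack b - a·x for each constraint:
  C1: 56 − 56 = 0  (binding)
  C2: 72 − 70 = 2  (slack)
  C3: 52 − 52 = 0  (binding)
  C4: 26 − 24 = 2  (slack)
  C5: 66 − 60 = 6  (slack)

Optimal: x1 = 10, x2 = 4
Binding: C1, C3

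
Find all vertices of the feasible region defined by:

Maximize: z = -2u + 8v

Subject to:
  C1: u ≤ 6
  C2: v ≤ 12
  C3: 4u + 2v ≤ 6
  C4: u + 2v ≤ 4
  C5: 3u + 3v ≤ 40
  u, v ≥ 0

(0, 0), (1.5, 0), (0.6667, 1.667), (0, 2)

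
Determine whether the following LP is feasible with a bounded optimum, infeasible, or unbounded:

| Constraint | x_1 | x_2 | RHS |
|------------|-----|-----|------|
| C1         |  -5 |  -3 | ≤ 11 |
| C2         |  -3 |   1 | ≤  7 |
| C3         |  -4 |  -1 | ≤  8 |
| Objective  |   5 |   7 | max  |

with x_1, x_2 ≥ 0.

Unbounded (objective can increase without bound)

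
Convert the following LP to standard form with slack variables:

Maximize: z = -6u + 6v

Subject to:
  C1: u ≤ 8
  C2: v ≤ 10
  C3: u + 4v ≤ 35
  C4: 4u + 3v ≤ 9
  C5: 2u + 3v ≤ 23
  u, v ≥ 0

max z = -6u + 6v

s.t.
  u + s1 = 8
  v + s2 = 10
  u + 4v + s3 = 35
  4u + 3v + s4 = 9
  2u + 3v + s5 = 23
  u, v, s1, s2, s3, s4, s5 ≥ 0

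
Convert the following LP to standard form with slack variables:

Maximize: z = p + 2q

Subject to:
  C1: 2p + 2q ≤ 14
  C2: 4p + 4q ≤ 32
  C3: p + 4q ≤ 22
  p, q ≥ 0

max z = p + 2q

s.t.
  2p + 2q + s1 = 14
  4p + 4q + s2 = 32
  p + 4q + s3 = 22
  p, q, s1, s2, s3 ≥ 0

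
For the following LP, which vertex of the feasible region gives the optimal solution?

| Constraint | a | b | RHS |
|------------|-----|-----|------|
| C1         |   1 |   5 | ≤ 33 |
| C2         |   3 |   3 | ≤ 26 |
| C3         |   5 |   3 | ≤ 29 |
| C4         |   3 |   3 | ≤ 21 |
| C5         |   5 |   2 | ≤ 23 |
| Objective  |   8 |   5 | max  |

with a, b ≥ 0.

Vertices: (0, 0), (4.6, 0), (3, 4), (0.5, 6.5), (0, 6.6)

Evaluate the objective at each vertex of the feasible region:
  z(0, 0) = 0
  z(4.6, 0) = 36.8
  z(3, 4) = 44  ←
  z(0.5, 6.5) = 36.5
  z(0, 6.6) = 33
The maximum is at a = 3, b = 4.

(3, 4)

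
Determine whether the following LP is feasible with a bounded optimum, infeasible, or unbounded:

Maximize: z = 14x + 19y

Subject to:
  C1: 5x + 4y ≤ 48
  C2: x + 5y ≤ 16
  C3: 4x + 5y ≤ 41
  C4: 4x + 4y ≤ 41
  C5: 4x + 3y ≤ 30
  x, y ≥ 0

Feasible with a bounded optimal solution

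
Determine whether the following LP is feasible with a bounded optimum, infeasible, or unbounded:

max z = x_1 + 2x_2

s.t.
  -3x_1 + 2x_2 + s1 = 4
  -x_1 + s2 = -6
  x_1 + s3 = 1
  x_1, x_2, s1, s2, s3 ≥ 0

Infeasible (no feasible solution exists)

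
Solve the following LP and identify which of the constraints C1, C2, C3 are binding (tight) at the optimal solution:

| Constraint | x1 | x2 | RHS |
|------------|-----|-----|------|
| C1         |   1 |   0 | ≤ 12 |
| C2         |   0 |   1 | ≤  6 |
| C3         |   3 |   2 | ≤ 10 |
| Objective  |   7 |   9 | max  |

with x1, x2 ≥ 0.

At x1 = 0, x2 = 5, compute slack b - a·x for each constraint:
  C1: 12 − 0 = 12  (slack)
  C2: 6 − 5 = 1  (slack)
  C3: 10 − 10 = 0  (binding)

Optimal: x1 = 0, x2 = 5
Binding: C3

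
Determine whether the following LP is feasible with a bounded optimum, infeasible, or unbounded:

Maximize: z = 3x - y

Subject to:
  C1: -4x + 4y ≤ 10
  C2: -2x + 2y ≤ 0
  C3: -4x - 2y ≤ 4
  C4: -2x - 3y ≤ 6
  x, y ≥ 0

Unbounded (objective can increase without bound)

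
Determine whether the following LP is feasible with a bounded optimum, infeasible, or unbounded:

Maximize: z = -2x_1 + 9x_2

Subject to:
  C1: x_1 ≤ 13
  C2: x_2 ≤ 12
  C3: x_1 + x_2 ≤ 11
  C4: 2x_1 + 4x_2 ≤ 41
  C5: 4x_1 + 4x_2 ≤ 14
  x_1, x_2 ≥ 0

Feasible with a bounded optimal solution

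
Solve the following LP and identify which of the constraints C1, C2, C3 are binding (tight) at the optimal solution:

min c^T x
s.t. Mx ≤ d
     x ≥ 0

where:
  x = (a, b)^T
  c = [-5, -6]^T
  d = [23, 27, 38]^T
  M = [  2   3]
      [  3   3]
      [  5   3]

At a = 4, b = 5, compute slack b - a·x for each constraint:
  C1: 23 − 23 = 0  (binding)
  C2: 27 − 27 = 0  (binding)
  C3: 38 − 35 = 3  (slack)

Optimal: a = 4, b = 5
Binding: C1, C2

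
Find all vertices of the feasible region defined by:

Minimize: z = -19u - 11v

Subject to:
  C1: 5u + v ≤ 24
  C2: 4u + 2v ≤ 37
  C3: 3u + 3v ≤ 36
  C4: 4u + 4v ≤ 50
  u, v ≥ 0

(0, 0), (4.8, 0), (3, 9), (0, 12)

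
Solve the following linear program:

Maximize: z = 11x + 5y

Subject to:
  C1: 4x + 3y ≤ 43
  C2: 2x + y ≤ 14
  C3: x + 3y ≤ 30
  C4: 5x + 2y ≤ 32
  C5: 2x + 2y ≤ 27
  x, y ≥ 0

Evaluate the objective at each vertex of the feasible region:
  z(0, 0) = 0
  z(6.4, 0) = 70.4
  z(4, 6) = 74  ←
  z(2.4, 9.2) = 72.4
  z(0, 10) = 50
The maximum is at x = 4, y = 6.

x = 4, y = 6, z = 74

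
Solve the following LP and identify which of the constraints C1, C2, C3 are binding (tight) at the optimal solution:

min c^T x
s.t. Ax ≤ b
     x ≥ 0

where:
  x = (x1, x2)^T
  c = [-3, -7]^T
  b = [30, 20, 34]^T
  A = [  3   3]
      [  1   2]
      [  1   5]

At x1 = 4, x2 = 6, compute slack b - a·x for each constraint:
  C1: 30 − 30 = 0  (binding)
  C2: 20 − 16 = 4  (slack)
  C3: 34 − 34 = 0  (binding)

Optimal: x1 = 4, x2 = 6
Binding: C1, C3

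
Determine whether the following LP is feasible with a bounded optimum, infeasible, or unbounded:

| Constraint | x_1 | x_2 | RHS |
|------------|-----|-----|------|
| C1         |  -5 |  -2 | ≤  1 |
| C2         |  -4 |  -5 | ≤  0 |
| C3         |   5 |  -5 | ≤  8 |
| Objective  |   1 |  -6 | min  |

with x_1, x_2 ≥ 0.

Unbounded (objective can decrease without bound)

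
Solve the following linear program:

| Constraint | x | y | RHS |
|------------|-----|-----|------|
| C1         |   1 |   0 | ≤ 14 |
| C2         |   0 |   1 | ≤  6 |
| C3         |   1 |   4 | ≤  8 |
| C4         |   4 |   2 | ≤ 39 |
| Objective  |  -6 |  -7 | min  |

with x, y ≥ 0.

Evaluate the objective at each vertex of the feasible region:
  z(0, 0) = 0
  z(8, 0) = -48  ←
  z(0, 2) = -14
The minimum is at x = 8, y = 0.

x = 8, y = 0, z = -48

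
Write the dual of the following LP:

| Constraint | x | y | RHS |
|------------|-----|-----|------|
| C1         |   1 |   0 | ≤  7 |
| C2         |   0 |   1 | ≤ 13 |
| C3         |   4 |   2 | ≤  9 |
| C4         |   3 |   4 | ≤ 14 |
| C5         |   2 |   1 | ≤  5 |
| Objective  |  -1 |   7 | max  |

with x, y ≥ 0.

Primal max cᵀx s.t. Ax ≤ b, x ≥ 0  →  Dual min bᵀy s.t. Aᵀy ≥ c, y ≥ 0.

Minimize: z = 7y1 + 13y2 + 9y3 + 14y4 + 5y5

Subject to:
  y1 + 4y3 + 3y4 + 2y5 ≥ -1
  y2 + 2y3 + 4y4 + y5 ≥ 7
  y1, y2, y3, y4, y5 ≥ 0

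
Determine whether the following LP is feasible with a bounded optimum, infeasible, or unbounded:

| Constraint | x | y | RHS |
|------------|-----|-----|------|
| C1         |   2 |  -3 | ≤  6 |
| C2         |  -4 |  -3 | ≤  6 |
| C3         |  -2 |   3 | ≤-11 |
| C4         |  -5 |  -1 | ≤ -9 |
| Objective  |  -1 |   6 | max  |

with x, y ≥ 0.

Infeasible (no feasible solution exists)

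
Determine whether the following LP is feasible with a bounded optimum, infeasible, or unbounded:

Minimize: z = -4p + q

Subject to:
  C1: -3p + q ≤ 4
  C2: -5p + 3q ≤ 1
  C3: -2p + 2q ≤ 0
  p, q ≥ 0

Unbounded (objective can decrease without bound)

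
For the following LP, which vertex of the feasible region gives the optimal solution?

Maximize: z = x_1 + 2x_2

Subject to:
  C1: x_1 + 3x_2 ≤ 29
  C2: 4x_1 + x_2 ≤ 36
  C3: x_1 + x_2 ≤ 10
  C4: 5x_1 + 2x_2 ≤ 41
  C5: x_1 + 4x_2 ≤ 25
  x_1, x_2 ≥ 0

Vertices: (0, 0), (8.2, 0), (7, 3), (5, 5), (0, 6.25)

Evaluate the objective at each vertex of the feasible region:
  z(0, 0) = 0
  z(8.2, 0) = 8.2
  z(7, 3) = 13
  z(5, 5) = 15  ←
  z(0, 6.25) = 12.5
The maximum is at x_1 = 5, x_2 = 5.

(5, 5)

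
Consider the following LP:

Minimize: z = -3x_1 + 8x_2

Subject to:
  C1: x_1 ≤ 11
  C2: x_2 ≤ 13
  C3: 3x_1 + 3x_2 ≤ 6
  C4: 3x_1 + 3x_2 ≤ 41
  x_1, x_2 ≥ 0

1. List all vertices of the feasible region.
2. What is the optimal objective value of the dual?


1. (0, 0), (2, 0), (0, 2)
2. -6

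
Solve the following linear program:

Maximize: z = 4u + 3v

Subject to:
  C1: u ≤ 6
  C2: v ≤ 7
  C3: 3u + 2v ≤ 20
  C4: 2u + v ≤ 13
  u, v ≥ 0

Evaluate the objective at each vertex of the feasible region:
  z(0, 0) = 0
  z(6, 0) = 24
  z(6, 1) = 27
  z(2, 7) = 29  ←
  z(0, 7) = 21
The maximum is at u = 2, v = 7.

u = 2, v = 7, z = 29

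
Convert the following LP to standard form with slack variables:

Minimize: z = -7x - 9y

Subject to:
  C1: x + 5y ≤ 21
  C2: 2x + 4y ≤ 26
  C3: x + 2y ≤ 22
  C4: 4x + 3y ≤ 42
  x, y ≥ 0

min z = -7x - 9y

s.t.
  x + 5y + s1 = 21
  2x + 4y + s2 = 26
  x + 2y + s3 = 22
  4x + 3y + s4 = 42
  x, y, s1, s2, s3, s4 ≥ 0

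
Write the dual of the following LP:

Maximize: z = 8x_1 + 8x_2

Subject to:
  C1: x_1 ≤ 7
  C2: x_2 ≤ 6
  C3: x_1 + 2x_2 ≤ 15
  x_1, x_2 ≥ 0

Primal max cᵀx s.t. Ax ≤ b, x ≥ 0  →  Dual min bᵀy s.t. Aᵀy ≥ c, y ≥ 0.

Minimize: z = 7y1 + 6y2 + 15y3

Subject to:
  y1 + y3 ≥ 8
  y2 + 2y3 ≥ 8
  y1, y2, y3 ≥ 0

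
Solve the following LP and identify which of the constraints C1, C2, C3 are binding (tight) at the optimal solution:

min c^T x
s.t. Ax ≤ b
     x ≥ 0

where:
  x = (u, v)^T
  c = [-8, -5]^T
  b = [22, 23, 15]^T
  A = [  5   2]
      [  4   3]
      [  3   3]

At u = 4, v = 1, compute slack b - a·x for each constraint:
  C1: 22 − 22 = 0  (binding)
  C2: 23 − 19 = 4  (slack)
  C3: 15 − 15 = 0  (binding)

Optimal: u = 4, v = 1
Binding: C1, C3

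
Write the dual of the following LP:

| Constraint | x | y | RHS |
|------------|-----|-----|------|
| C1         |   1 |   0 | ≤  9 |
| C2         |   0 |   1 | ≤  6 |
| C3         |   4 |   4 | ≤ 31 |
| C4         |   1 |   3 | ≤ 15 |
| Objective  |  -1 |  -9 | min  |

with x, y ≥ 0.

Primal min cᵀx s.t. Ax ≤ b, x ≥ 0  →  Dual max −bᵀy s.t. Aᵀy ≥ −c, y ≥ 0.

Maximize: z = -9y1 - 6y2 - 31y3 - 15y4

Subject to:
  y1 + 4y3 + y4 ≥ 1
  y2 + 4y3 + 3y4 ≥ 9
  y1, y2, y3, y4 ≥ 0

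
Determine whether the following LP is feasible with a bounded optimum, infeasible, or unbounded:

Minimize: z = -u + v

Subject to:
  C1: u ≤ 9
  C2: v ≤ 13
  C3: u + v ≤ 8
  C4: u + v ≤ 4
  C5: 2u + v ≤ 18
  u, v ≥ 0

Feasible with a bounded optimal solution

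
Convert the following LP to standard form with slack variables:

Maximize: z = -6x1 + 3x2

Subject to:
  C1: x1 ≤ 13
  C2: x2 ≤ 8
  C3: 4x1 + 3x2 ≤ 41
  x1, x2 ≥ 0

max z = -6x1 + 3x2

s.t.
  x1 + s1 = 13
  x2 + s2 = 8
  4x1 + 3x2 + s3 = 41
  x1, x2, s1, s2, s3 ≥ 0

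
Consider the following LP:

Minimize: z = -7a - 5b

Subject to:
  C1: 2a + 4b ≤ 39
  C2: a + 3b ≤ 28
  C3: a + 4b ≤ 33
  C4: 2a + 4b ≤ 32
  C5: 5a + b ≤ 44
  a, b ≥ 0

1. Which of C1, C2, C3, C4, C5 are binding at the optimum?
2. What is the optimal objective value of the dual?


1. C4, C5
2. -76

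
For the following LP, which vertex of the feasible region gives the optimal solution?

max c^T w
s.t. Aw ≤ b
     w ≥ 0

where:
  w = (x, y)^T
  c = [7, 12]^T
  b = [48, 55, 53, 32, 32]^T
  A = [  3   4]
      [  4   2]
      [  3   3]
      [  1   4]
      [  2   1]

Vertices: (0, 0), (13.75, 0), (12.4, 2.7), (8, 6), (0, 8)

Evaluate the objective at each vertex of the feasible region:
  z(0, 0) = 0
  z(13.75, 0) = 96.25
  z(12.4, 2.7) = 119.2
  z(8, 6) = 128  ←
  z(0, 8) = 96
The maximum is at x = 8, y = 6.

(8, 6)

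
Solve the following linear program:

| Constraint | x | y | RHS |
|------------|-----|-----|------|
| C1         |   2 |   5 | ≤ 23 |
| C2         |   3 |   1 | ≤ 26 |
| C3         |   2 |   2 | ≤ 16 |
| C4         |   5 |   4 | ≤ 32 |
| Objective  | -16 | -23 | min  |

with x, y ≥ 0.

Evaluate the objective at each vertex of the feasible region:
  z(0, 0) = 0
  z(6.4, 0) = -102.4
  z(4, 3) = -133  ←
  z(0, 4.6) = -105.8
The minimum is at x = 4, y = 3.

x = 4, y = 3, z = -133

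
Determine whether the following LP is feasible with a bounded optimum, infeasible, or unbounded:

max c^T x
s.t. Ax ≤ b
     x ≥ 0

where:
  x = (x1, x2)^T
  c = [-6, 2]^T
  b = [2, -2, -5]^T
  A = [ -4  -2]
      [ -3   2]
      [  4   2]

Infeasible (no feasible solution exists)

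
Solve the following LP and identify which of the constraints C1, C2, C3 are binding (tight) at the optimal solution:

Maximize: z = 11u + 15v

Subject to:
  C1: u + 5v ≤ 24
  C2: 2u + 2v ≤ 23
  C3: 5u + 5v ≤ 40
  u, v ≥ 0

At u = 4, v = 4, compute slack b - a·x for each constraint:
  C1: 24 − 24 = 0  (binding)
  C2: 23 − 16 = 7  (slack)
  C3: 40 − 40 = 0  (binding)

Optimal: u = 4, v = 4
Binding: C1, C3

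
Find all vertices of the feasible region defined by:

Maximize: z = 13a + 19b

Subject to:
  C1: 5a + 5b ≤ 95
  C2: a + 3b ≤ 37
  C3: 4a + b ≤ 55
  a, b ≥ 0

(0, 0), (13.75, 0), (12, 7), (10, 9), (0, 12.33)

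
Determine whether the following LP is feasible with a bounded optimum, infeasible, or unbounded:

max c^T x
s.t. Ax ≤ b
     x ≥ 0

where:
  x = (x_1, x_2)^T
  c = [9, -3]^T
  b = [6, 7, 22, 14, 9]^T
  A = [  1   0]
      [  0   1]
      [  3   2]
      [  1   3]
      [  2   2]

Feasible with a bounded optimal solution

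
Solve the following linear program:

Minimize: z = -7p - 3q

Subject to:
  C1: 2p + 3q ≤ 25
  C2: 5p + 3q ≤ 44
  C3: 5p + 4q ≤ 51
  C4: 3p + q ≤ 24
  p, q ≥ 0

Evaluate the objective at each vertex of the feasible region:
  z(0, 0) = 0
  z(8, 0) = -56
  z(7, 3) = -58  ←
  z(6.333, 4.111) = -56.67
  z(0, 8.333) = -25
The minimum is at p = 7, q = 3.

p = 7, q = 3, z = -58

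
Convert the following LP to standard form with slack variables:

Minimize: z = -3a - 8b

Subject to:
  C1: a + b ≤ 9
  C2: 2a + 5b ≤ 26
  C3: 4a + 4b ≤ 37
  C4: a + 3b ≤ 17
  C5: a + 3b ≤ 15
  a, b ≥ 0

min z = -3a - 8b

s.t.
  a + b + s1 = 9
  2a + 5b + s2 = 26
  4a + 4b + s3 = 37
  a + 3b + s4 = 17
  a + 3b + s5 = 15
  a, b, s1, s2, s3, s4, s5 ≥ 0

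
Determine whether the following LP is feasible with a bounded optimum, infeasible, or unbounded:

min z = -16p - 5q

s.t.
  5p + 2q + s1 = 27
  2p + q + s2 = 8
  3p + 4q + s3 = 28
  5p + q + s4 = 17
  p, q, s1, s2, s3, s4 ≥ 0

Feasible with a bounded optimal solution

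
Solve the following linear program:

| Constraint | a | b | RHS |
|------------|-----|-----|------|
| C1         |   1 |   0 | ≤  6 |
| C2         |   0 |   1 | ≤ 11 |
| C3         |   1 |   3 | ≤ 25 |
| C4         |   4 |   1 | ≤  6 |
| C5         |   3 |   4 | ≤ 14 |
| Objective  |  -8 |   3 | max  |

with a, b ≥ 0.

Evaluate the objective at each vertex of the feasible region:
  z(0, 0) = 0
  z(1.5, 0) = -12
  z(0.7692, 2.923) = 2.615
  z(0, 3.5) = 10.5  ←
The maximum is at a = 0, b = 3.5.

a = 0, b = 3.5, z = 10.5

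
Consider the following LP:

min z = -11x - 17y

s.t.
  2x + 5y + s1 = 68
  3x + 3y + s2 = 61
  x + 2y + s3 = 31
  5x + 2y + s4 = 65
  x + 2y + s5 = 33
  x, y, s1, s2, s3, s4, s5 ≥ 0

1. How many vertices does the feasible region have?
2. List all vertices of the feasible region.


1. 4
2. (0, 0), (13, 0), (9, 10), (0, 13.6)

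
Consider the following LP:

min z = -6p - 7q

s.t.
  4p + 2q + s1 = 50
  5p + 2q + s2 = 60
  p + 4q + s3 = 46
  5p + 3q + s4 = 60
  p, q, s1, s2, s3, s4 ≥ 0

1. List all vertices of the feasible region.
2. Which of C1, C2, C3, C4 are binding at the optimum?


1. (0, 0), (12, 0), (6, 10), (0, 11.5)
2. C3, C4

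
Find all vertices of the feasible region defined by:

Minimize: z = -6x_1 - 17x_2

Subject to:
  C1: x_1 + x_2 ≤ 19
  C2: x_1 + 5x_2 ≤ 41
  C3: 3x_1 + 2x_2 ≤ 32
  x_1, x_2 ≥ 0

(0, 0), (10.67, 0), (6, 7), (0, 8.2)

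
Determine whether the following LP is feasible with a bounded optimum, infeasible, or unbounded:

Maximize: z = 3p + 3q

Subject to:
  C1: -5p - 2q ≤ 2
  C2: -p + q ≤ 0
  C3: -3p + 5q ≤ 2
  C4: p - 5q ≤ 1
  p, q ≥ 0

Unbounded (objective can increase without bound)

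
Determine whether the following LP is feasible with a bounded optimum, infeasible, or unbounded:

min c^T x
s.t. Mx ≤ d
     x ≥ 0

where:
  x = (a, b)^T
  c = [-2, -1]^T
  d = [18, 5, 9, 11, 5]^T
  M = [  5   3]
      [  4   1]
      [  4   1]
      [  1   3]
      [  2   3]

Feasible with a bounded optimal solution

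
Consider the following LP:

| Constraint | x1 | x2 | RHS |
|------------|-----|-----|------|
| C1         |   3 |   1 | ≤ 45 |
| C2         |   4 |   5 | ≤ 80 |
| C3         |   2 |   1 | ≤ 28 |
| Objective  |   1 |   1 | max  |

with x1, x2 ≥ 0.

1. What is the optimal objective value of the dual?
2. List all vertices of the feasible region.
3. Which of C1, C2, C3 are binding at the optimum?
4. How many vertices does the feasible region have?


1. 18
2. (0, 0), (14, 0), (10, 8), (0, 16)
3. C2, C3
4. 4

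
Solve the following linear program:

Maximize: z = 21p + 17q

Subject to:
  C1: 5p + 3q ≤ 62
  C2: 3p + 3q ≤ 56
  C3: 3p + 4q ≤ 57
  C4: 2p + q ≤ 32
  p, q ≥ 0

Evaluate the objective at each vertex of the feasible region:
  z(0, 0) = 0
  z(12.4, 0) = 260.4
  z(7, 9) = 300  ←
  z(0, 14.25) = 242.2
The maximum is at p = 7, q = 9.

p = 7, q = 9, z = 300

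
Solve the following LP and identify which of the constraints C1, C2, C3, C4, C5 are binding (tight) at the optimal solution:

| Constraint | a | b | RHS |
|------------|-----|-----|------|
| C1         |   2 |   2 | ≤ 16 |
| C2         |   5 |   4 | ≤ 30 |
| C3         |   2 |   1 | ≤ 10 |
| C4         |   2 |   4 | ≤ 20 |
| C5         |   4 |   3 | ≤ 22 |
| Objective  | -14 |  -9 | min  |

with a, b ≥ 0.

At a = 4, b = 2, compute slack b - a·x for each constraint:
  C1: 16 − 12 = 4  (slack)
  C2: 30 − 28 = 2  (slack)
  C3: 10 − 10 = 0  (binding)
  C4: 20 − 16 = 4  (slack)
  C5: 22 − 22 = 0  (binding)

Optimal: a = 4, b = 2
Binding: C3, C5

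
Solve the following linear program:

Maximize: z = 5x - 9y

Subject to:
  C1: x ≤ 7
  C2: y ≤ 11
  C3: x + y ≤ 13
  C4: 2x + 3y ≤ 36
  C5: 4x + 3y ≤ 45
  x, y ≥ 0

Evaluate the objective at each vertex of the feasible region:
  z(0, 0) = 0
  z(7, 0) = 35  ←
  z(7, 5.667) = -16
  z(6, 7) = -33
  z(3, 10) = -75
  z(1.5, 11) = -91.5
  z(0, 11) = -99
The maximum is at x = 7, y = 0.

x = 7, y = 0, z = 35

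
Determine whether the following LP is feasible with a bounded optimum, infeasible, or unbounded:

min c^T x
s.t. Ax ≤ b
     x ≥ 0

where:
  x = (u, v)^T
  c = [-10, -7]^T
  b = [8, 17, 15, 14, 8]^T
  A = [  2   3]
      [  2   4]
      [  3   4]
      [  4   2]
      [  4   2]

Feasible with a bounded optimal solution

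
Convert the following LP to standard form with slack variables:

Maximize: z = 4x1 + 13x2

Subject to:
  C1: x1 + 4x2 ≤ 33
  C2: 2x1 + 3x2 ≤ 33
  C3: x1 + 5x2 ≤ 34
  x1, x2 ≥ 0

max z = 4x1 + 13x2

s.t.
  x1 + 4x2 + s1 = 33
  2x1 + 3x2 + s2 = 33
  x1 + 5x2 + s3 = 34
  x1, x2, s1, s2, s3 ≥ 0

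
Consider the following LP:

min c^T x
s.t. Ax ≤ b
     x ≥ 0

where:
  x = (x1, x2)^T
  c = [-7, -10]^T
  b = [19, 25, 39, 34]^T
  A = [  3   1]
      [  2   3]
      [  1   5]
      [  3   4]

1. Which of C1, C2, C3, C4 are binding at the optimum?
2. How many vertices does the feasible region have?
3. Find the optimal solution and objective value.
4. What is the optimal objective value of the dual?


1. C2, C4
2. 6
3. x1 = 2, x2 = 7, z = -84
4. -84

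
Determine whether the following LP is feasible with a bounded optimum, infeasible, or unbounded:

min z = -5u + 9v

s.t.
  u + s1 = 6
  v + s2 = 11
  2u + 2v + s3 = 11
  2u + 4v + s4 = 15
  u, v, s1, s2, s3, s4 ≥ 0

Feasible with a bounded optimal solution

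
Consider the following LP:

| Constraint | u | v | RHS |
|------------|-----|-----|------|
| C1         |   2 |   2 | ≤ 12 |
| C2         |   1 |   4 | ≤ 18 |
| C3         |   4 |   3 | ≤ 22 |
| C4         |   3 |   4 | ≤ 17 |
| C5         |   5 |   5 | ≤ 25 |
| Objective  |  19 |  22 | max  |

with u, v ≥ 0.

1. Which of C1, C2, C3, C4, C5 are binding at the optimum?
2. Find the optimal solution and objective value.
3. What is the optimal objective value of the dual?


1. C4, C5
2. u = 3, v = 2, z = 101
3. 101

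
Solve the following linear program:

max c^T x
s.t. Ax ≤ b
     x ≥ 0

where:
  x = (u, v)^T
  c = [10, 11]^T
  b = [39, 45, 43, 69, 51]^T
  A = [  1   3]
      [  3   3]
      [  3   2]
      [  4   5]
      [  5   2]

Evaluate the objective at each vertex of the feasible region:
  z(0, 0) = 0
  z(10.2, 0) = 102
  z(7, 8) = 158
  z(6, 9) = 159  ←
  z(1.714, 12.43) = 153.9
  z(0, 13) = 143
The maximum is at u = 6, v = 9.

u = 6, v = 9, z = 159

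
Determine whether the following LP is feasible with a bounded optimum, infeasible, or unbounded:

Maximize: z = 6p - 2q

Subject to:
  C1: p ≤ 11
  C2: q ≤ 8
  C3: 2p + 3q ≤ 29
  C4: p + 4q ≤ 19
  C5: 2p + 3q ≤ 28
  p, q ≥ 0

Feasible with a bounded optimal solution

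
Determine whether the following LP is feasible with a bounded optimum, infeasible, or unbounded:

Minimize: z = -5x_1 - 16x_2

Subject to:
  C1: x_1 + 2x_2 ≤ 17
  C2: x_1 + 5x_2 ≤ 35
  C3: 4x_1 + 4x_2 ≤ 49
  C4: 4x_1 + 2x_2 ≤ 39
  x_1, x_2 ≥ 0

Feasible with a bounded optimal solution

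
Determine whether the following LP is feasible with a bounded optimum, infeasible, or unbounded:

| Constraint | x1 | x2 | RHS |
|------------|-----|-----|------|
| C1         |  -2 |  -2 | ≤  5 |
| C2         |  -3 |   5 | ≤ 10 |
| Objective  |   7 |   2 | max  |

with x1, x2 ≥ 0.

Unbounded (objective can increase without bound)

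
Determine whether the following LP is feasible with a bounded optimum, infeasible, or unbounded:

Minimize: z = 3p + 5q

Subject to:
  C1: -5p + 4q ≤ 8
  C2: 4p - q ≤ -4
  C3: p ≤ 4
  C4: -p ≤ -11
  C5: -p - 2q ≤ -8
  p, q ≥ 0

Infeasible (no feasible solution exists)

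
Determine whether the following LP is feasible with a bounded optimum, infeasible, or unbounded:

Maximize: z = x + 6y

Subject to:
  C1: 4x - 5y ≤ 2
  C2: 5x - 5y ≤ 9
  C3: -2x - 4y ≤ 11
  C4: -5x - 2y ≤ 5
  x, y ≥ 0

Unbounded (objective can increase without bound)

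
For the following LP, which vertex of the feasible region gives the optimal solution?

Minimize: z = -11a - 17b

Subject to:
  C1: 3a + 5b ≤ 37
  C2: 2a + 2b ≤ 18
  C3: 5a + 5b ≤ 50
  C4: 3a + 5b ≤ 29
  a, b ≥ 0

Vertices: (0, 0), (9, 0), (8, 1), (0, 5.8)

Evaluate the objective at each vertex of the feasible region:
  z(0, 0) = 0
  z(9, 0) = -99
  z(8, 1) = -105  ←
  z(0, 5.8) = -98.6
The minimum is at a = 8, b = 1.

(8, 1)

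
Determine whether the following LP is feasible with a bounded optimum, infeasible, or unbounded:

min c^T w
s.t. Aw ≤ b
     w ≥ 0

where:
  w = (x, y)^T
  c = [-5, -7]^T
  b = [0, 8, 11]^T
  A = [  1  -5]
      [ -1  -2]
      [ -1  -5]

Unbounded (objective can decrease without bound)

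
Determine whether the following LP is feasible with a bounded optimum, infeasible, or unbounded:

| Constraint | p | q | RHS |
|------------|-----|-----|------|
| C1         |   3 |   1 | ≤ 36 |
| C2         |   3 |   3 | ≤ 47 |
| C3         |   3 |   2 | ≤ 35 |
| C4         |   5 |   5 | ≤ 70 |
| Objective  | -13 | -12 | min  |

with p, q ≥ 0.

Feasible with a bounded optimal solution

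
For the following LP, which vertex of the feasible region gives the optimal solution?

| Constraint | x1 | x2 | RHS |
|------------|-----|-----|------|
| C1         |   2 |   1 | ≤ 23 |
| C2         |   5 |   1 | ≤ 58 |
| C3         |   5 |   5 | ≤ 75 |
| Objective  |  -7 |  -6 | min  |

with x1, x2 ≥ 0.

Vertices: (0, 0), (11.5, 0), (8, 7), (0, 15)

Evaluate the objective at each vertex of the feasible region:
  z(0, 0) = 0
  z(11.5, 0) = -80.5
  z(8, 7) = -98  ←
  z(0, 15) = -90
The minimum is at x1 = 8, x2 = 7.

(8, 7)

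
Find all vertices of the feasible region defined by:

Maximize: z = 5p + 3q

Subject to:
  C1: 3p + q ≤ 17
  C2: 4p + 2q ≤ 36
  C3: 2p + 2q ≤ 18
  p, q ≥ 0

(0, 0), (5.667, 0), (4, 5), (0, 9)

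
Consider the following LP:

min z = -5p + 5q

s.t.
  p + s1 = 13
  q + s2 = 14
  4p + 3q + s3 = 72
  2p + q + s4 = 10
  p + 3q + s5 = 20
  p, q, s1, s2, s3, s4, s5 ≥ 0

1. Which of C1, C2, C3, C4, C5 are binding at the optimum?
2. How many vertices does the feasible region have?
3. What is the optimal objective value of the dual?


1. C4
2. 4
3. -25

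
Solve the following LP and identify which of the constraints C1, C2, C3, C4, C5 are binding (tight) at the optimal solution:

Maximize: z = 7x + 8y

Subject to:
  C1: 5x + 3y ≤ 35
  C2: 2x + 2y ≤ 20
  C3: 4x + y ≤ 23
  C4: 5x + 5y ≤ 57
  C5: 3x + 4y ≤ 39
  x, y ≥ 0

At x = 1, y = 9, compute slack b - a·x for each constraint:
  C1: 35 − 32 = 3  (slack)
  C2: 20 − 20 = 0  (binding)
  C3: 23 − 13 = 10  (slack)
  C4: 57 − 50 = 7  (slack)
  C5: 39 − 39 = 0  (binding)

Optimal: x = 1, y = 9
Binding: C2, C5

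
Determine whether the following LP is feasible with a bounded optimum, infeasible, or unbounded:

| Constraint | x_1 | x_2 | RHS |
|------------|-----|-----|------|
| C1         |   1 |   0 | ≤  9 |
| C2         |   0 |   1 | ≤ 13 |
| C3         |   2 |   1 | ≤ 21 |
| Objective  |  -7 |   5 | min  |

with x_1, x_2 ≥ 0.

Feasible with a bounded optimal solution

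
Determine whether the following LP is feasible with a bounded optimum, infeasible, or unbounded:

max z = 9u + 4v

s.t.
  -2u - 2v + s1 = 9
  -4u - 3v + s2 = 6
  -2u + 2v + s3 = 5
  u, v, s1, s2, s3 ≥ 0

Unbounded (objective can increase without bound)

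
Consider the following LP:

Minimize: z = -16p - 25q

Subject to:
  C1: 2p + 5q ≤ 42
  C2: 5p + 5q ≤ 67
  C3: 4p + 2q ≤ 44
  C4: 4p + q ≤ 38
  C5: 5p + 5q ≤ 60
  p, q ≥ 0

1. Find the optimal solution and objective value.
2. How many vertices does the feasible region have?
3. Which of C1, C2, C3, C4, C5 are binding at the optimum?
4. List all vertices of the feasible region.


1. p = 6, q = 6, z = -246
2. 5
3. C1, C5
4. (0, 0), (9.5, 0), (8.667, 3.333), (6, 6), (0, 8.4)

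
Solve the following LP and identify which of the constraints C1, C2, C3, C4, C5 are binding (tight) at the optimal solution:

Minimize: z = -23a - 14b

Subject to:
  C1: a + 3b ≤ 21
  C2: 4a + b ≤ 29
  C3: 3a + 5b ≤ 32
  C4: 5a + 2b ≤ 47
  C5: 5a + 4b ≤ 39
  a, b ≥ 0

At a = 7, b = 1, compute slack b - a·x for each constraint:
  C1: 21 − 10 = 11  (slack)
  C2: 29 − 29 = 0  (binding)
  C3: 32 − 26 = 6  (slack)
  C4: 47 − 37 = 10  (slack)
  C5: 39 − 39 = 0  (binding)

Optimal: a = 7, b = 1
Binding: C2, C5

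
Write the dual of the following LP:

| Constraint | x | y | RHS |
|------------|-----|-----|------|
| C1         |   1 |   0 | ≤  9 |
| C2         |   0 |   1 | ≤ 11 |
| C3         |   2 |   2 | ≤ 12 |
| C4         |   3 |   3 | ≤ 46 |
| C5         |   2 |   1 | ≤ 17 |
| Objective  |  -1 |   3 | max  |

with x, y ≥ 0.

Primal max cᵀx s.t. Ax ≤ b, x ≥ 0  →  Dual min bᵀy s.t. Aᵀy ≥ c, y ≥ 0.

Minimize: z = 9y1 + 11y2 + 12y3 + 46y4 + 17y5

Subject to:
  y1 + 2y3 + 3y4 + 2y5 ≥ -1
  y2 + 2y3 + 3y4 + y5 ≥ 3
  y1, y2, y3, y4, y5 ≥ 0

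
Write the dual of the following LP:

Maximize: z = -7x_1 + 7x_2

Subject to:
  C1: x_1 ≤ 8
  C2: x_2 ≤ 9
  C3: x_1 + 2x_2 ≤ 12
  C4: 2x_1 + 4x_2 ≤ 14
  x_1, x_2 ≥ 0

Primal max cᵀx s.t. Ax ≤ b, x ≥ 0  →  Dual min bᵀy s.t. Aᵀy ≥ c, y ≥ 0.

Minimize: z = 8y1 + 9y2 + 12y3 + 14y4

Subject to:
  y1 + y3 + 2y4 ≥ -7
  y2 + 2y3 + 4y4 ≥ 7
  y1, y2, y3, y4 ≥ 0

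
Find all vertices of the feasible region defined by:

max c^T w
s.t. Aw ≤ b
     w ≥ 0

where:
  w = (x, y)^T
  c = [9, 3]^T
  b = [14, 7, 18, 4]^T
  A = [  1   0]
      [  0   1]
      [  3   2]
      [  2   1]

(0, 0), (2, 0), (0, 4)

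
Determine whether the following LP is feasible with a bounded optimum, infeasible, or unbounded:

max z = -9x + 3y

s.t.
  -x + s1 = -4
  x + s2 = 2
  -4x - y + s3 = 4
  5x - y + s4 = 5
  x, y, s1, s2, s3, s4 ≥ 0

Infeasible (no feasible solution exists)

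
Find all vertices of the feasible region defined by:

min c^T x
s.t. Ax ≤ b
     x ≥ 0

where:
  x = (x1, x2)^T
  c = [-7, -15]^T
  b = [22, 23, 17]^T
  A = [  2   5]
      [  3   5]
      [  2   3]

(0, 0), (7.667, 0), (1, 4), (0, 4.4)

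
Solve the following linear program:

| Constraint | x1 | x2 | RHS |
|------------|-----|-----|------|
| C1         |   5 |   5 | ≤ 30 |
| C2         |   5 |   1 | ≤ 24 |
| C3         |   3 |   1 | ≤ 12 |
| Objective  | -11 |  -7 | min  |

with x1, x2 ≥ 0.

Evaluate the objective at each vertex of the feasible region:
  z(0, 0) = 0
  z(4, 0) = -44
  z(3, 3) = -54  ←
  z(0, 6) = -42
The minimum is at x1 = 3, x2 = 3.

x1 = 3, x2 = 3, z = -54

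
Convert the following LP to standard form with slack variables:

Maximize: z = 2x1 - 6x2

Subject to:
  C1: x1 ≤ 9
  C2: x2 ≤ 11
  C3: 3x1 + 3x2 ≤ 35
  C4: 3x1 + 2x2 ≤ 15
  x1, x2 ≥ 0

max z = 2x1 - 6x2

s.t.
  x1 + s1 = 9
  x2 + s2 = 11
  3x1 + 3x2 + s3 = 35
  3x1 + 2x2 + s4 = 15
  x1, x2, s1, s2, s3, s4 ≥ 0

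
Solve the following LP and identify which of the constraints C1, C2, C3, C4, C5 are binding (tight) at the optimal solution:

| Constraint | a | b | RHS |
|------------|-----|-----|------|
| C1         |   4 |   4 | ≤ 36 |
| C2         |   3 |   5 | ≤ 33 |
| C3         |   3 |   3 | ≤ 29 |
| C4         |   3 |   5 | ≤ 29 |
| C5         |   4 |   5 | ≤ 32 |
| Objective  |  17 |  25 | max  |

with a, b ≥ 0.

At a = 3, b = 4, compute slack b - a·x for each constraint:
  C1: 36 − 28 = 8  (slack)
  C2: 33 − 29 = 4  (slack)
  C3: 29 − 21 = 8  (slack)
  C4: 29 − 29 = 0  (binding)
  C5: 32 − 32 = 0  (binding)

Optimal: a = 3, b = 4
Binding: C4, C5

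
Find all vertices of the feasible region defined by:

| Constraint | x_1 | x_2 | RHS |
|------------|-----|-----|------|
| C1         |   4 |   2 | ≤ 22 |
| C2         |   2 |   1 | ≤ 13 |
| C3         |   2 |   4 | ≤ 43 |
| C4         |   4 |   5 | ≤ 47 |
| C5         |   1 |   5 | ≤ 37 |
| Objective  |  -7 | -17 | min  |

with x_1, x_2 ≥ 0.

(0, 0), (5.5, 0), (2, 7), (0, 7.4)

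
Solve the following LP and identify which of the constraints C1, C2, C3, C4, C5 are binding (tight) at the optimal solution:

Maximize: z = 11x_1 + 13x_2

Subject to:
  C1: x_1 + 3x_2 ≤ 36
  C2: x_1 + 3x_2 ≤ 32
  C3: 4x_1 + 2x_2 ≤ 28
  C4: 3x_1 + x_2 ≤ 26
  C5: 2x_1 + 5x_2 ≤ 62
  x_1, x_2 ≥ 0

At x_1 = 2, x_2 = 10, compute slack b - a·x for each constraint:
  C1: 36 − 32 = 4  (slack)
  C2: 32 − 32 = 0  (binding)
  C3: 28 − 28 = 0  (binding)
  C4: 26 − 16 = 10  (slack)
  C5: 62 − 54 = 8  (slack)

Optimal: x_1 = 2, x_2 = 10
Binding: C2, C3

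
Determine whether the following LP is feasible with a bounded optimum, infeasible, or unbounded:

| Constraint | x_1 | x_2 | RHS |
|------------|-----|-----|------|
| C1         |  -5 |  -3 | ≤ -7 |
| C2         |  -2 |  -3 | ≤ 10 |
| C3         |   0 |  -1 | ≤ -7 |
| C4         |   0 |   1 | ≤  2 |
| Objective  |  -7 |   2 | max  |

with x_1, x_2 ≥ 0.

Infeasible (no feasible solution exists)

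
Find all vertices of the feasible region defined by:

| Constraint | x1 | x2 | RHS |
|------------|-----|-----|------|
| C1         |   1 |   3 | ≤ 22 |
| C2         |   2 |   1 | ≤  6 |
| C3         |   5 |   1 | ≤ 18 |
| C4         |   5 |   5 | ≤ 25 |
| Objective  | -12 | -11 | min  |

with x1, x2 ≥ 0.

(0, 0), (3, 0), (1, 4), (0, 5)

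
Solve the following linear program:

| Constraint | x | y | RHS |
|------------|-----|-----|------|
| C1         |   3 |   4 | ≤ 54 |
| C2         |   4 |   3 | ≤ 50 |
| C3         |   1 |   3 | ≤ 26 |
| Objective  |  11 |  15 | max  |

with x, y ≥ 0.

Evaluate the objective at each vertex of the feasible region:
  z(0, 0) = 0
  z(12.5, 0) = 137.5
  z(8, 6) = 178  ←
  z(0, 8.667) = 130
The maximum is at x = 8, y = 6.

x = 8, y = 6, z = 178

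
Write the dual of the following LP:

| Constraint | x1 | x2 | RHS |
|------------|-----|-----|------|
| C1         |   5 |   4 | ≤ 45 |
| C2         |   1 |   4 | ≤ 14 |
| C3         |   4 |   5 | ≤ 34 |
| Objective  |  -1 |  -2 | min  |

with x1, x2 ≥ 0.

Primal min cᵀx s.t. Ax ≤ b, x ≥ 0  →  Dual max −bᵀy s.t. Aᵀy ≥ −c, y ≥ 0.

Maximize: z = -45y1 - 14y2 - 34y3

Subject to:
  5y1 + y2 + 4y3 ≥ 1
  4y1 + 4y2 + 5y3 ≥ 2
  y1, y2, y3 ≥ 0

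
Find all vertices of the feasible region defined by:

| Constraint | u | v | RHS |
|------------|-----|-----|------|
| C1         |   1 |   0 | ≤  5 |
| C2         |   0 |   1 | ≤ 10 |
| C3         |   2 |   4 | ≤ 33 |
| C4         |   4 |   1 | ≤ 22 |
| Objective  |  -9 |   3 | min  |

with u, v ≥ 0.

(0, 0), (5, 0), (5, 2), (3.929, 6.286), (0, 8.25)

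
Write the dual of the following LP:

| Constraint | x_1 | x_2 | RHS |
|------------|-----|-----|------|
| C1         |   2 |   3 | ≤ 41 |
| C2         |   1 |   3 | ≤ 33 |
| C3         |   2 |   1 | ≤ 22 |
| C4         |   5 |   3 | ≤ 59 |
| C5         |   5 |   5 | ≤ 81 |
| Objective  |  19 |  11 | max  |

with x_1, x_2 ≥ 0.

Primal max cᵀx s.t. Ax ≤ b, x ≥ 0  →  Dual min bᵀy s.t. Aᵀy ≥ c, y ≥ 0.

Minimize: z = 41y1 + 33y2 + 22y3 + 59y4 + 81y5

Subject to:
  2y1 + y2 + 2y3 + 5y4 + 5y5 ≥ 19
  3y1 + 3y2 + y3 + 3y4 + 5y5 ≥ 11
  y1, y2, y3, y4, y5 ≥ 0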